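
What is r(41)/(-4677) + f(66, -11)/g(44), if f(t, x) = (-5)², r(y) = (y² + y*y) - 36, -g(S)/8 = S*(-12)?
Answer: -1548011/2195072 ≈ -0.70522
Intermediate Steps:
g(S) = 96*S (g(S) = -8*S*(-12) = -(-96)*S = 96*S)
r(y) = -36 + 2*y² (r(y) = (y² + y²) - 36 = 2*y² - 36 = -36 + 2*y²)
f(t, x) = 25
r(41)/(-4677) + f(66, -11)/g(44) = (-36 + 2*41²)/(-4677) + 25/((96*44)) = (-36 + 2*1681)*(-1/4677) + 25/4224 = (-36 + 3362)*(-1/4677) + 25*(1/4224) = 3326*(-1/4677) + 25/4224 = -3326/4677 + 25/4224 = -1548011/2195072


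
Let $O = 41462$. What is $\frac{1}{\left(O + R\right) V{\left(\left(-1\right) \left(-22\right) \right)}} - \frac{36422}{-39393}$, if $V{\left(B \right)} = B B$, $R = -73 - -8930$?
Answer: $\frac{98559538945}{106599191292} \approx 0.92458$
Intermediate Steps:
$R = 8857$ ($R = -73 + 8930 = 8857$)
$V{\left(B \right)} = B^{2}$
$\frac{1}{\left(O + R\right) V{\left(\left(-1\right) \left(-22\right) \right)}} - \frac{36422}{-39393} = \frac{1}{\left(41462 + 8857\right) \left(\left(-1\right) \left(-22\right)\right)^{2}} - \frac{36422}{-39393} = \frac{1}{50319 \cdot 22^{2}} - - \frac{36422}{39393} = \frac{1}{50319 \cdot 484} + \frac{36422}{39393} = \frac{1}{50319} \cdot \frac{1}{484} + \frac{36422}{39393} = \frac{1}{24354396} + \frac{36422}{39393} = \frac{98559538945}{106599191292}$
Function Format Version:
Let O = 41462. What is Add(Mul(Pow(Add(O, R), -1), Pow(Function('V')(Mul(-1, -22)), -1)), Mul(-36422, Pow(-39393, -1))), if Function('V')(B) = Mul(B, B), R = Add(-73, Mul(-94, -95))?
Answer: Rational(98559538945, 106599191292) ≈ 0.92458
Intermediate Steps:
R = 8857 (R = Add(-73, 8930) = 8857)
Function('V')(B) = Pow(B, 2)
Add(Mul(Pow(Add(O, R), -1), Pow(Function('V')(Mul(-1, -22)), -1)), Mul(-36422, Pow(-39393, -1))) = Add(Mul(Pow(Add(41462, 8857), -1), Pow(Pow(Mul(-1, -22), 2), -1)), Mul(-36422, Pow(-39393, -1))) = Add(Mul(Pow(50319, -1), Pow(Pow(22, 2), -1)), Mul(-36422, Rational(-1, 39393))) = Add(Mul(Rational(1, 50319), Pow(484, -1)), Rational(36422, 39393)) = Add(Mul(Rational(1, 50319), Rational(1, 484)), Rational(36422, 39393)) = Add(Rational(1, 24354396), Rational(36422, 39393)) = Rational(98559538945, 106599191292)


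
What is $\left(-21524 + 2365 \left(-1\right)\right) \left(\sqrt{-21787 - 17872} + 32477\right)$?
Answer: $-775843053 - 23889 i \sqrt{39659} \approx -7.7584 \cdot 10^{8} - 4.7574 \cdot 10^{6} i$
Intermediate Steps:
$\left(-21524 + 2365 \left(-1\right)\right) \left(\sqrt{-21787 - 17872} + 32477\right) = \left(-21524 - 2365\right) \left(\sqrt{-39659} + 32477\right) = - 23889 \left(i \sqrt{39659} + 32477\right) = - 23889 \left(32477 + i \sqrt{39659}\right) = -775843053 - 23889 i \sqrt{39659}$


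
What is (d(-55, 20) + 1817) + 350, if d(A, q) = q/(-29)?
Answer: 62823/29 ≈ 2166.3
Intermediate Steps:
d(A, q) = -q/29 (d(A, q) = q*(-1/29) = -q/29)
(d(-55, 20) + 1817) + 350 = (-1/29*20 + 1817) + 350 = (-20/29 + 1817) + 350 = 52673/29 + 350 = 62823/29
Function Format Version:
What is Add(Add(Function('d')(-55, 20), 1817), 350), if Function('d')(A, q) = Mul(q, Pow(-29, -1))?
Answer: Rational(62823, 29) ≈ 2166.3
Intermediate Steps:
Function('d')(A, q) = Mul(Rational(-1, 29), q) (Function('d')(A, q) = Mul(q, Rational(-1, 29)) = Mul(Rational(-1, 29), q))
Add(Add(Function('d')(-55, 20), 1817), 350) = Add(Add(Mul(Rational(-1, 29), 20), 1817), 350) = Add(Add(Rational(-20, 29), 1817), 350) = Add(Rational(52673, 29), 350) = Rational(62823, 29)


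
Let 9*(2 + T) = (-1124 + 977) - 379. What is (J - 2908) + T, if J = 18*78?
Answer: -14080/9 ≈ -1564.4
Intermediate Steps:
T = -544/9 (T = -2 + ((-1124 + 977) - 379)/9 = -2 + (-147 - 379)/9 = -2 + (⅑)*(-526) = -2 - 526/9 = -544/9 ≈ -60.444)
J = 1404
(J - 2908) + T = (1404 - 2908) - 544/9 = -1504 - 544/9 = -14080/9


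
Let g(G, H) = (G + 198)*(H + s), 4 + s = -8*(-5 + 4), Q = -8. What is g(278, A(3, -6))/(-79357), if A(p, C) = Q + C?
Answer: 4760/79357 ≈ 0.059982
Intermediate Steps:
s = 4 (s = -4 - 8*(-5 + 4) = -4 - 8*(-1) = -4 + 8 = 4)
A(p, C) = -8 + C
g(G, H) = (4 + H)*(198 + G) (g(G, H) = (G + 198)*(H + 4) = (198 + G)*(4 + H) = (4 + H)*(198 + G))
g(278, A(3, -6))/(-79357) = (792 + 4*278 + 198*(-8 - 6) + 278*(-8 - 6))/(-79357) = (792 + 1112 + 198*(-14) + 278*(-14))*(-1/79357) = (792 + 1112 - 2772 - 3892)*(-1/79357) = -4760*(-1/79357) = 4760/79357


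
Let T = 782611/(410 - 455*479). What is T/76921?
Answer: -782611/16733009735 ≈ -4.6770e-5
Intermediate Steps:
T = -782611/217535 (T = 782611/(410 - 217945) = 782611/(-217535) = 782611*(-1/217535) = -782611/217535 ≈ -3.5976)
T/76921 = -782611/217535/76921 = -782611/217535*1/76921 = -782611/16733009735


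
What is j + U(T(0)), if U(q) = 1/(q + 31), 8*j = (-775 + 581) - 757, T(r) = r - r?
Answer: -29473/248 ≈ -118.84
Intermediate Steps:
T(r) = 0
j = -951/8 (j = ((-775 + 581) - 757)/8 = (-194 - 757)/8 = (1/8)*(-951) = -951/8 ≈ -118.88)
U(q) = 1/(31 + q)
j + U(T(0)) = -951/8 + 1/(31 + 0) = -951/8 + 1/31 = -29473/248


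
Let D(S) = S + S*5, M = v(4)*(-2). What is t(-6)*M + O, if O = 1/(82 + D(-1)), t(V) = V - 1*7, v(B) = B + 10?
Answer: 27665/76 ≈ 364.01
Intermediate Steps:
v(B) = 10 + B
M = -28 (M = (10 + 4)*(-2) = 14*(-2) = -28)
D(S) = 6*S (D(S) = S + 5*S = 6*S)
t(V) = -7 + V (t(V) = V - 7 = -7 + V)
O = 1/76 (O = 1/(82 + 6*(-1)) = 1/(82 - 6) = 1/76 ≈ 0.013158)
t(-6)*M + O = (-7 - 6)*(-28) + 1/76 = -13*(-28) + 1/76 = 364 + 1/76 = 27665/76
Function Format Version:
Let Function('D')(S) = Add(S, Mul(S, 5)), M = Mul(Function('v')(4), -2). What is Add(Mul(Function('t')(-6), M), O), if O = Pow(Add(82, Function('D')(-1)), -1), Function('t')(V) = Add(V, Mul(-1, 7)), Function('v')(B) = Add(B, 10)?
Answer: Rational(27665, 76) ≈ 364.01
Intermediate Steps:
Function('v')(B) = Add(10, B)
M = -28 (M = Mul(Add(10, 4), -2) = Mul(14, -2) = -28)
Function('D')(S) = Mul(6, S) (Function('D')(S) = Add(S, Mul(5, S)) = Mul(6, S))
Function('t')(V) = Add(-7, V) (Function('t')(V) = Add(V, -7) = Add(-7, V))
O = Rational(1, 76) (O = Pow(Add(82, Mul(6, -1)), -1) = Pow(Add(82, -6), -1) = Pow(76, -1) = Rational(1, 76) ≈ 0.013158)
Add(Mul(Function('t')(-6), M), O) = Add(Mul(Add(-7, -6), -28), Rational(1, 76)) = Add(Mul(-13, -28), Rational(1, 76)) = Add(364, Rational(1, 76)) = Rational(27665, 76)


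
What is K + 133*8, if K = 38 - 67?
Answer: 1035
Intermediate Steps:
K = -29
K + 133*8 = -29 + 133*8 = -29 + 1064 = 1035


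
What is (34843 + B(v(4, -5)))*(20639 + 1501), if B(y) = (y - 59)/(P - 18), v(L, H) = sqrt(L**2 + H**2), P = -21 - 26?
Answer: 10028773512/13 - 4428*sqrt(41)/13 ≈ 7.7144e+8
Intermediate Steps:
P = -47
v(L, H) = sqrt(H**2 + L**2)
B(y) = 59/65 - y/65 (B(y) = (y - 59)/(-47 - 18) = (-59 + y)/(-65) = (-59 + y)*(-1/65) = 59/65 - y/65)
(34843 + B(v(4, -5)))*(20639 + 1501) = (34843 + (59/65 - sqrt((-5)**2 + 4**2)/65))*(20639 + 1501) = (34843 + (59/65 - sqrt(25 + 16)/65))*22140 = (34843 + (59/65 - sqrt(41)/65))*22140 = (2264854/65 - sqrt(41)/65)*22140 = 10028773512/13 - 4428*sqrt(41)/13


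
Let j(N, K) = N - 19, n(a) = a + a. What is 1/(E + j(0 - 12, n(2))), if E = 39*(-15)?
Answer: -1/616 ≈ -0.0016234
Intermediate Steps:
n(a) = 2*a
E = -585
j(N, K) = -19 + N
1/(E + j(0 - 12, n(2))) = 1/(-585 + (-19 + (0 - 12))) = 1/(-585 + (-19 - 12)) = 1/(-585 - 31) = 1/(-616) = -1/616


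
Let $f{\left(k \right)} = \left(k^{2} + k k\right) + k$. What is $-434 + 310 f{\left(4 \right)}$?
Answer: $10726$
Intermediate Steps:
$f{\left(k \right)} = k + 2 k^{2}$ ($f{\left(k \right)} = \left(k^{2} + k^{2}\right) + k = 2 k^{2} + k = k + 2 k^{2}$)
$-434 + 310 f{\left(4 \right)} = -434 + 310 \cdot 4 \left(1 + 2 \cdot 4\right) = -434 + 310 \cdot 4 \left(1 + 8\right) = -434 + 310 \cdot 4 \cdot 9 = -434 + 310 \cdot 36 = -434 + 11160 = 10726$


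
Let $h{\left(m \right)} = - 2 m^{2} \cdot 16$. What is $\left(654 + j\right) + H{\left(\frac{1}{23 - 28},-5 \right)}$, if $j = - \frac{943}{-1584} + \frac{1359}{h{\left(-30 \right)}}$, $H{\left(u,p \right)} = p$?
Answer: $\frac{205776851}{316800} \approx 649.55$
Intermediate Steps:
$h{\left(m \right)} = - 32 m^{2}$
$j = \frac{173651}{316800}$ ($j = - \frac{943}{-1584} + \frac{1359}{\left(-32\right) \left(-30\right)^{2}} = \left(-943\right) \left(- \frac{1}{1584}\right) + \frac{1359}{\left(-32\right) 900} = \frac{943}{1584} + \frac{1359}{-28800} = \frac{943}{1584} + 1359 \left(- \frac{1}{28800}\right) = \frac{943}{1584} - \frac{151}{3200} = \frac{173651}{316800} \approx 0.54814$)
$\left(654 + j\right) + H{\left(\frac{1}{23 - 28},-5 \right)} = \left(654 + \frac{173651}{316800}\right) - 5 = \frac{207360851}{316800} - 5 = \frac{205776851}{316800}$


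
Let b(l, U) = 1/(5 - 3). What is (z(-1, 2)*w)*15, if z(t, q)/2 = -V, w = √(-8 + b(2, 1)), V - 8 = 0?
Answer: -120*I*√30 ≈ -657.27*I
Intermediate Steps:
b(l, U) = ½ (b(l, U) = 1/2 = ½)
V = 8 (V = 8 + 0 = 8)
w = I*√30/2 (w = √(-8 + ½) = √(-15/2) = I*√30/2 ≈ 2.7386*I)
z(t, q) = -16 (z(t, q) = 2*(-1*8) = 2*(-8) = -16)
(z(-1, 2)*w)*15 = -8*I*√30*15 = -120*I*√30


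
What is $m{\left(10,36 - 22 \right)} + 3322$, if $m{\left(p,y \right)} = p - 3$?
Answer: $3329$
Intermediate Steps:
$m{\left(p,y \right)} = -3 + p$ ($m{\left(p,y \right)} = p - 3 = -3 + p$)
$m{\left(10,36 - 22 \right)} + 3322 = \left(-3 + 10\right) + 3322 = 7 + 3322 = 3329$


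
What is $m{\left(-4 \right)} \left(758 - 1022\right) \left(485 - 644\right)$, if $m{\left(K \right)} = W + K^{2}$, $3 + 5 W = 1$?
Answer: $\frac{3274128}{5} \approx 6.5483 \cdot 10^{5}$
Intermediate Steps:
$W = - \frac{2}{5}$ ($W = - \frac{3}{5} + \frac{1}{5} \cdot 1 = - \frac{3}{5} + \frac{1}{5} = - \frac{2}{5} \approx -0.4$)
$m{\left(K \right)} = - \frac{2}{5} + K^{2}$
$m{\left(-4 \right)} \left(758 - 1022\right) \left(485 - 644\right) = \left(- \frac{2}{5} + \left(-4\right)^{2}\right) \left(758 - 1022\right) \left(485 - 644\right) = \left(- \frac{2}{5} + 16\right) \left(\left(-264\right) \left(-159\right)\right) = \frac{78}{5} \cdot 41976 = \frac{3274128}{5}$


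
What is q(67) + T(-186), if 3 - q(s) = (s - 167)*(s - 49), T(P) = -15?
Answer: 1788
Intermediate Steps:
q(s) = 3 - (-167 + s)*(-49 + s) (q(s) = 3 - (s - 167)*(s - 49) = 3 - (-167 + s)*(-49 + s))
q(67) + T(-186) = (-8180 - 1*67**2 + 216*67) - 15 = (-8180 - 1*4489 + 14472) - 15 = (-8180 - 4489 + 14472) - 15 = 1803 - 15 = 1788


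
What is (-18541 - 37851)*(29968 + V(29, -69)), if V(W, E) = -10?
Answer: -1689391536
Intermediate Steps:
(-18541 - 37851)*(29968 + V(29, -69)) = (-18541 - 37851)*(29968 - 10) = -56392*29958 = -1689391536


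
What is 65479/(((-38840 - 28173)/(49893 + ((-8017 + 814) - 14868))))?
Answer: -1821756738/67013 ≈ -27185.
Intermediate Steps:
65479/(((-38840 - 28173)/(49893 + ((-8017 + 814) - 14868)))) = 65479/((-67013/(49893 + (-7203 - 14868)))) = 65479/((-67013/(49893 - 22071))) = 65479/((-67013/27822)) = 65479/((-67013*1/27822)) = 65479/(-67013/27822) = 65479*(-27822/67013) = -1821756738/67013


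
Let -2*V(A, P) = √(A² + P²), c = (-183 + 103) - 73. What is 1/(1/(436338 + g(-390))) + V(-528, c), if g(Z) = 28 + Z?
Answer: 435976 - 3*√33577/2 ≈ 4.3570e+5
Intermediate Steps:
c = -153 (c = -80 - 73 = -153)
V(A, P) = -√(A² + P²)/2
1/(1/(436338 + g(-390))) + V(-528, c) = 1/(1/(436338 + (28 - 390))) - √((-528)² + (-153)²)/2 = 1/(1/(436338 - 362)) - √(278784 + 23409)/2 = 1/(1/435976) - 3*√33577/2 = 435976 - 3*√33577/2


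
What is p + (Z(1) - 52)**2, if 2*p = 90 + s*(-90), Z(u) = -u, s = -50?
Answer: 5104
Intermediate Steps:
p = 2295 (p = (90 - 50*(-90))/2 = (90 + 4500)/2 = (1/2)*4590 = 2295)
p + (Z(1) - 52)**2 = 2295 + (-1*1 - 52)**2 = 2295 + (-1 - 52)**2 = 2295 + (-53)**2 = 2295 + 2809 = 5104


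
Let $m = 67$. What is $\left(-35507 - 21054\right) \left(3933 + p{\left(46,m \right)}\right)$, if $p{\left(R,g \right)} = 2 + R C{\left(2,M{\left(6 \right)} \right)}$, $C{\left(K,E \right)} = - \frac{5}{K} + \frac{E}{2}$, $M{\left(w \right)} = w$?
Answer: $-223868438$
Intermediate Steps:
$C{\left(K,E \right)} = \frac{E}{2} - \frac{5}{K}$ ($C{\left(K,E \right)} = - \frac{5}{K} + E \frac{1}{2} = - \frac{5}{K} + \frac{E}{2} = \frac{E}{2} - \frac{5}{K}$)
$p{\left(R,g \right)} = 2 + \frac{R}{2}$ ($p{\left(R,g \right)} = 2 + R \left(\frac{1}{2} \cdot 6 - \frac{5}{2}\right) = 2 + R \left(3 - \frac{5}{2}\right) = 2 + R \frac{1}{2} = 2 + \frac{R}{2}$)
$\left(-35507 - 21054\right) \left(3933 + p{\left(46,m \right)}\right) = \left(-35507 - 21054\right) \left(3933 + \left(2 + \frac{1}{2} \cdot 46\right)\right) = - 56561 \left(3933 + \left(2 + 23\right)\right) = - 56561 \left(3933 + 25\right) = \left(-56561\right) 3958 = -223868438$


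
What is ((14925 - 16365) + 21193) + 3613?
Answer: 23366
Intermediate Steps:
((14925 - 16365) + 21193) + 3613 = (-1440 + 21193) + 3613 = 19753 + 3613 = 23366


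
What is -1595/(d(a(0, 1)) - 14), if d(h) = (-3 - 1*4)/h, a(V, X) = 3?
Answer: 4785/49 ≈ 97.653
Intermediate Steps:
d(h) = -7/h (d(h) = (-3 - 4)/h = -7/h)
-1595/(d(a(0, 1)) - 14) = -1595/(-7/3 - 14) = -1595/(-49/3) = -3/49*(-1595) = 4785/49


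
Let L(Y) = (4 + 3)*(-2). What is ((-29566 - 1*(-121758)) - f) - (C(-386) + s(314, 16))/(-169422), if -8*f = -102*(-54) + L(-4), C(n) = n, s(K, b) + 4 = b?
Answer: 168296291/1812 ≈ 92879.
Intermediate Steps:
s(K, b) = -4 + b
L(Y) = -14 (L(Y) = 7*(-2) = -14)
f = -2747/4 (f = -(-102*(-54) - 14)/8 = -(5508 - 14)/8 = -⅛*5494 = -2747/4 ≈ -686.75)
((-29566 - 1*(-121758)) - f) - (C(-386) + s(314, 16))/(-169422) = ((-29566 - 1*(-121758)) - 1*(-2747/4)) - (-386 + (-4 + 16))/(-169422) = ((-29566 + 121758) + 2747/4) - (-386 + 12)*(-1)/169422 = (92192 + 2747/4) - (-374)*(-1)/169422 = 371515/4 - 1*1/453 = 371515/4 - 1/453 = 168296291/1812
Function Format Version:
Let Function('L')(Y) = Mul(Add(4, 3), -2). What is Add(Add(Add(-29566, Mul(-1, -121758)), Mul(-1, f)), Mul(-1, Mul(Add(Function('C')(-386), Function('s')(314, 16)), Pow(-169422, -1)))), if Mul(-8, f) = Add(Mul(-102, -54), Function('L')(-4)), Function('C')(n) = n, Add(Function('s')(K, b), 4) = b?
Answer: Rational(168296291, 1812) ≈ 92879.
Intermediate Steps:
Function('s')(K, b) = Add(-4, b)
Function('L')(Y) = -14 (Function('L')(Y) = Mul(7, -2) = -14)
f = Rational(-2747, 4) (f = Mul(Rational(-1, 8), Add(Mul(-102, -54), -14)) = Mul(Rational(-1, 8), Add(5508, -14)) = Mul(Rational(-1, 8), 5494) = Rational(-2747, 4) ≈ -686.75)
Add(Add(Add(-29566, Mul(-1, -121758)), Mul(-1, f)), Mul(-1, Mul(Add(Function('C')(-386), Function('s')(314, 16)), Pow(-169422, -1)))) = Add(Add(Add(-29566, Mul(-1, -121758)), Mul(-1, Rational(-2747, 4))), Mul(-1, Mul(Add(-386, Add(-4, 16)), Pow(-169422, -1)))) = Add(Add(Add(-29566, 121758), Rational(2747, 4)), Mul(-1, Mul(Add(-386, 12), Rational(-1, 169422)))) = Add(Add(92192, Rational(2747, 4)), Mul(-1, Mul(-374, Rational(-1, 169422)))) = Add(Rational(371515, 4), Mul(-1, Rational(1, 453))) = Add(Rational(371515, 4), Rational(-1, 453)) = Rational(168296291, 1812)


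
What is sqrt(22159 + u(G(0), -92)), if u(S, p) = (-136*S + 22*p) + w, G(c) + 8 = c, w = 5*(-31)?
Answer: 2*sqrt(5267) ≈ 145.15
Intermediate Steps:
w = -155
G(c) = -8 + c
u(S, p) = -155 - 136*S + 22*p (u(S, p) = (-136*S + 22*p) - 155 = -155 - 136*S + 22*p)
sqrt(22159 + u(G(0), -92)) = sqrt(22159 + (-155 - 136*(-8 + 0) + 22*(-92))) = sqrt(22159 + (-155 - 136*(-8) - 2024)) = sqrt(22159 + (-155 + 1088 - 2024)) = sqrt(22159 - 1091) = sqrt(21068) = 2*sqrt(5267)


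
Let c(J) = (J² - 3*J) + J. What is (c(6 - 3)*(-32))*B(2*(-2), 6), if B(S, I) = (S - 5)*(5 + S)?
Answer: 864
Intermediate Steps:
B(S, I) = (-5 + S)*(5 + S)
c(J) = J² - 2*J
(c(6 - 3)*(-32))*B(2*(-2), 6) = (((6 - 3)*(-2 + (6 - 3)))*(-32))*(-25 + (2*(-2))²) = ((3*(-2 + 3))*(-32))*(-25 + (-4)²) = ((3*1)*(-32))*(-25 + 16) = (3*(-32))*(-9) = -96*(-9) = 864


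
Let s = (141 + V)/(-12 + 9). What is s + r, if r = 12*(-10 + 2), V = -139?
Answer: -290/3 ≈ -96.667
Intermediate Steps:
s = -2/3 (s = (141 - 139)/(-12 + 9) = 2/(-3) = 2*(-1/3) = -2/3 ≈ -0.66667)
r = -96 (r = 12*(-8) = -96)
s + r = -2/3 - 96 = -290/3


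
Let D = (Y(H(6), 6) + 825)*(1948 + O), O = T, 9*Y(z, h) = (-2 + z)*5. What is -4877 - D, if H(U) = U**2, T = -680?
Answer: -9674353/9 ≈ -1.0749e+6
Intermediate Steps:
Y(z, h) = -10/9 + 5*z/9 (Y(z, h) = ((-2 + z)*5)/9 = (-10 + 5*z)/9 = -10/9 + 5*z/9)
O = -680
D = 9630460/9 (D = ((-10/9 + (5/9)*6**2) + 825)*(1948 - 680) = ((-10/9 + (5/9)*36) + 825)*1268 = ((-10/9 + 20) + 825)*1268 = (170/9 + 825)*1268 = (7595/9)*1268 = 9630460/9 ≈ 1.0701e+6)
-4877 - D = -4877 - 1*9630460/9 = -4877 - 9630460/9 = -9674353/9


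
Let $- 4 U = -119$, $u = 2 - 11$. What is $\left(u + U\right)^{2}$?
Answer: $\frac{6889}{16} \approx 430.56$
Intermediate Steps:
$u = -9$ ($u = 2 - 11 = -9$)
$U = \frac{119}{4}$ ($U = \left(- \frac{1}{4}\right) \left(-119\right) = \frac{119}{4} \approx 29.75$)
$\left(u + U\right)^{2} = \left(-9 + \frac{119}{4}\right)^{2} = \left(\frac{83}{4}\right)^{2} = \frac{6889}{16}$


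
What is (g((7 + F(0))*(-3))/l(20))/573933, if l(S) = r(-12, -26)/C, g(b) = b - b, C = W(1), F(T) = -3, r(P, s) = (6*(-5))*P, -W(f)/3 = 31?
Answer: 0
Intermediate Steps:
W(f) = -93 (W(f) = -3*31 = -93)
r(P, s) = -30*P
C = -93
g(b) = 0
l(S) = -120/31 (l(S) = -30*(-12)/(-93) = 360*(-1/93) = -120/31)
(g((7 + F(0))*(-3))/l(20))/573933 = (0/(-120/31))/573933 = (0*(-31/120))*(1/573933) = 0*(1/573933) = 0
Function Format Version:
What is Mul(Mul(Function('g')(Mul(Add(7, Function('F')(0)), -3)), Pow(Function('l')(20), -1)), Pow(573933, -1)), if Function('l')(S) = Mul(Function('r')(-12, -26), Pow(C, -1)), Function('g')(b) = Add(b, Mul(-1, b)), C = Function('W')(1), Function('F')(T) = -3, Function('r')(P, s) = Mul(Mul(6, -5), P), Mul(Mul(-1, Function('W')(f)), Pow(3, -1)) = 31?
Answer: 0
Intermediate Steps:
Function('W')(f) = -93 (Function('W')(f) = Mul(-3, 31) = -93)
Function('r')(P, s) = Mul(-30, P)
C = -93
Function('g')(b) = 0
Function('l')(S) = Rational(-120, 31) (Function('l')(S) = Mul(Mul(-30, -12), Pow(-93, -1)) = Mul(360, Rational(-1, 93)) = Rational(-120, 31))
Mul(Mul(Function('g')(Mul(Add(7, Function('F')(0)), -3)), Pow(Function('l')(20), -1)), Pow(573933, -1)) = Mul(Mul(0, Pow(Rational(-120, 31), -1)), Pow(573933, -1)) = Mul(Mul(0, Rational(-31, 120)), Rational(1, 573933)) = Mul(0, Rational(1, 573933)) = 0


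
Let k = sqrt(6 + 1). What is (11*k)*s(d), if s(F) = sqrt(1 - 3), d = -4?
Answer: 11*I*sqrt(14) ≈ 41.158*I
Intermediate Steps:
s(F) = I*sqrt(2) (s(F) = sqrt(-2) = I*sqrt(2))
k = sqrt(7) ≈ 2.6458
(11*k)*s(d) = (11*sqrt(7))*(I*sqrt(2)) = 11*I*sqrt(14)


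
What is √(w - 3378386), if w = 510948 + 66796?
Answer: I*√2800642 ≈ 1673.5*I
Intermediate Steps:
w = 577744
√(w - 3378386) = √(577744 - 3378386) = √(-2800642) = I*√2800642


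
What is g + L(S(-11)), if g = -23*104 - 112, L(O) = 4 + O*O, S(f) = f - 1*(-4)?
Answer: -2451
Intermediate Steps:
S(f) = 4 + f (S(f) = f + 4 = 4 + f)
L(O) = 4 + O**2
g = -2504 (g = -2392 - 112 = -2504)
g + L(S(-11)) = -2504 + (4 + (4 - 11)**2) = -2504 + (4 + (-7)**2) = -2504 + (4 + 49) = -2504 + 53 = -2451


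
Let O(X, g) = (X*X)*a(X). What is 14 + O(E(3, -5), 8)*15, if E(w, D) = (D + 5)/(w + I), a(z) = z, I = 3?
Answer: 14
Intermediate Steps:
E(w, D) = (5 + D)/(3 + w) (E(w, D) = (D + 5)/(w + 3) = (5 + D)/(3 + w))
O(X, g) = X³ (O(X, g) = (X*X)*X = X²*X = X³)
14 + O(E(3, -5), 8)*15 = 14 + ((5 - 5)/(3 + 3))³*15 = 14 + (0/6)³*15 = 14 + ((⅙)*0)³*15 = 14 + 0³*15 = 14 + 0*15 = 14 + 0 = 14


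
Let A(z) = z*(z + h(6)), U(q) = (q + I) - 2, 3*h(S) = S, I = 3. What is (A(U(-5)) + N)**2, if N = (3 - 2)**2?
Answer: 81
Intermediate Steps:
h(S) = S/3
U(q) = 1 + q (U(q) = (q + 3) - 2 = (3 + q) - 2 = 1 + q)
A(z) = z*(2 + z) (A(z) = z*(z + (1/3)*6) = z*(z + 2) = z*(2 + z))
N = 1 (N = 1**2 = 1)
(A(U(-5)) + N)**2 = ((1 - 5)*(2 + (1 - 5)) + 1)**2 = (-4*(2 - 4) + 1)**2 = (-4*(-2) + 1)**2 = (8 + 1)**2 = 9**2 = 81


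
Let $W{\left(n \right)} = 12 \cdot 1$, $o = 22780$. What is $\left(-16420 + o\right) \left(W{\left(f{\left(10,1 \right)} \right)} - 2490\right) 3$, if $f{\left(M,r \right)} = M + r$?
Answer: $-47280240$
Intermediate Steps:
$W{\left(n \right)} = 12$
$\left(-16420 + o\right) \left(W{\left(f{\left(10,1 \right)} \right)} - 2490\right) 3 = \left(-16420 + 22780\right) \left(12 - 2490\right) 3 = 6360 \left(-2478\right) 3 = \left(-15760080\right) 3 = -47280240$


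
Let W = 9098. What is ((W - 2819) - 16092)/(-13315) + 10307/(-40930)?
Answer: 52881677/108996590 ≈ 0.48517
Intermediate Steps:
((W - 2819) - 16092)/(-13315) + 10307/(-40930) = ((9098 - 2819) - 16092)/(-13315) + 10307/(-40930) = (6279 - 16092)*(-1/13315) + 10307*(-1/40930) = -9813*(-1/13315) - 10307/40930 = 9813/13315 - 10307/40930 = 52881677/108996590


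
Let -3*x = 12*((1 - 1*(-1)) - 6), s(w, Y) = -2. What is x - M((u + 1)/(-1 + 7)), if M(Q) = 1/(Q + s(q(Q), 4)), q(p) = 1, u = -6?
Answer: 278/17 ≈ 16.353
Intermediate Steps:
M(Q) = 1/(-2 + Q) (M(Q) = 1/(Q - 2) = 1/(-2 + Q))
x = 16 (x = -4*((1 - 1*(-1)) - 6) = -4*((1 + 1) - 6) = -4*(2 - 6) = -4*(-4) = -⅓*(-48) = 16)
x - M((u + 1)/(-1 + 7)) = 16 - 1/(-2 + (-6 + 1)/(-1 + 7)) = 16 - 1/(-2 - 5/6) = 16 - 1/(-2 - 5*⅙) = 16 - 1/(-2 - ⅚) = 16 - 1/(-17/6) = 16 - 1*(-6/17) = 16 + 6/17 = 278/17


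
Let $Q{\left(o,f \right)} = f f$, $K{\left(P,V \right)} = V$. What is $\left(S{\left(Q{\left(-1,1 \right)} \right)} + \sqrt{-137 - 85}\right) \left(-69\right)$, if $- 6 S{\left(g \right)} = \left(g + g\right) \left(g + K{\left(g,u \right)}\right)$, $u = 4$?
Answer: $115 - 69 i \sqrt{222} \approx 115.0 - 1028.1 i$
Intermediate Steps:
$Q{\left(o,f \right)} = f^{2}$
$S{\left(g \right)} = - \frac{g \left(4 + g\right)}{3}$ ($S{\left(g \right)} = - \frac{\left(g + g\right) \left(g + 4\right)}{6} = - \frac{2 g \left(4 + g\right)}{6} = - \frac{g \left(4 + g\right)}{3}$)
$\left(S{\left(Q{\left(-1,1 \right)} \right)} + \sqrt{-137 - 85}\right) \left(-69\right) = \left(- \frac{1^{2} \left(4 + 1^{2}\right)}{3} + \sqrt{-137 - 85}\right) \left(-69\right) = \left(\left(- \frac{1}{3}\right) 1 \left(4 + 1\right) + \sqrt{-222}\right) \left(-69\right) = \left(\left(- \frac{1}{3}\right) 1 \cdot 5 + i \sqrt{222}\right) \left(-69\right) = \left(- \frac{5}{3} + i \sqrt{222}\right) \left(-69\right) = 115 - 69 i \sqrt{222}$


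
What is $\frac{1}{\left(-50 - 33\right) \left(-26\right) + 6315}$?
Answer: $\frac{1}{8473} \approx 0.00011802$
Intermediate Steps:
$\frac{1}{\left(-50 - 33\right) \left(-26\right) + 6315} = \frac{1}{\left(-83\right) \left(-26\right) + 6315} = \frac{1}{2158 + 6315} = \frac{1}{8473}$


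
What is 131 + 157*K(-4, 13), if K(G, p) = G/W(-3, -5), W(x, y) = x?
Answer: 1021/3 ≈ 340.33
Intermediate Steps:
K(G, p) = -G/3 (K(G, p) = G/(-3) = G*(-1/3) = -G/3)
131 + 157*K(-4, 13) = 131 + 157*(-1/3*(-4)) = 131 + 157*(4/3) = 131 + 628/3 = 1021/3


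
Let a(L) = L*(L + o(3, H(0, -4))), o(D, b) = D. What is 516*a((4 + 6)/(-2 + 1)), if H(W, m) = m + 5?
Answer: 36120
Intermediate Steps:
H(W, m) = 5 + m
a(L) = L*(3 + L) (a(L) = L*(L + 3) = L*(3 + L))
516*a((4 + 6)/(-2 + 1)) = 516*(((4 + 6)/(-2 + 1))*(3 + (4 + 6)/(-2 + 1))) = 516*((10/(-1))*(3 + 10/(-1))) = 516*((10*(-1))*(3 + 10*(-1))) = 516*(-10*(3 - 10)) = 516*(-10*(-7)) = 516*70 = 36120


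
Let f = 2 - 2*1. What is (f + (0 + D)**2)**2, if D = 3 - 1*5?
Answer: 16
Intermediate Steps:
D = -2 (D = 3 - 5 = -2)
f = 0 (f = 2 - 2 = 0)
(f + (0 + D)**2)**2 = (0 + (0 - 2)**2)**2 = (0 + (-2)**2)**2 = (0 + 4)**2 = 4**2 = 16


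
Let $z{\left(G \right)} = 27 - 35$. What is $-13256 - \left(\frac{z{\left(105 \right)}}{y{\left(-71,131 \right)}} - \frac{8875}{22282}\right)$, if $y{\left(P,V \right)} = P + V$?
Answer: $- \frac{4430375191}{334230} \approx -13255.0$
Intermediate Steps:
$z{\left(G \right)} = -8$ ($z{\left(G \right)} = 27 - 35 = -8$)
$-13256 - \left(\frac{z{\left(105 \right)}}{y{\left(-71,131 \right)}} - \frac{8875}{22282}\right) = -13256 - \left(- \frac{8}{-71 + 131} - \frac{8875}{22282}\right) = -13256 - \left(- \frac{8}{60} - \frac{8875}{22282}\right) = -13256 - \left(\left(-8\right) \frac{1}{60} - \frac{8875}{22282}\right) = -13256 - \left(- \frac{2}{15} - \frac{8875}{22282}\right) = -13256 - - \frac{177689}{334230} = -13256 + \frac{177689}{334230} = - \frac{4430375191}{334230}$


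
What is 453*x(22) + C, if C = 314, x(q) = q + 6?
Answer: 12998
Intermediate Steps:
x(q) = 6 + q
453*x(22) + C = 453*(6 + 22) + 314 = 453*28 + 314 = 12684 + 314 = 12998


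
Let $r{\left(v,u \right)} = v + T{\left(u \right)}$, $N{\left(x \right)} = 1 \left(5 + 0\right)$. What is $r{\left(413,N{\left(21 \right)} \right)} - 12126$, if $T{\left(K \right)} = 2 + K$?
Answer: $-11706$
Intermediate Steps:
$N{\left(x \right)} = 5$ ($N{\left(x \right)} = 1 \cdot 5 = 5$)
$r{\left(v,u \right)} = 2 + u + v$ ($r{\left(v,u \right)} = v + \left(2 + u\right) = 2 + u + v$)
$r{\left(413,N{\left(21 \right)} \right)} - 12126 = \left(2 + 5 + 413\right) - 12126 = 420 - 12126 = -11706$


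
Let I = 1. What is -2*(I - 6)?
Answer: 10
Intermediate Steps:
-2*(I - 6) = -2*(1 - 6) = -2*(-5) = 10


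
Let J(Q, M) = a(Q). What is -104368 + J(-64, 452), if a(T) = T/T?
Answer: -104367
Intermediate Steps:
a(T) = 1
J(Q, M) = 1
-104368 + J(-64, 452) = -104368 + 1 = -104367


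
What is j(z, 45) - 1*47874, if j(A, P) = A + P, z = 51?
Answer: -47778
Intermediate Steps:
j(z, 45) - 1*47874 = (51 + 45) - 1*47874 = 96 - 47874 = -47778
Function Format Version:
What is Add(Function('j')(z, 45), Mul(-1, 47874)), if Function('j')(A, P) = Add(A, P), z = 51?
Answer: -47778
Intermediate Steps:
Add(Function('j')(z, 45), Mul(-1, 47874)) = Add(Add(51, 45), Mul(-1, 47874)) = Add(96, -47874) = -47778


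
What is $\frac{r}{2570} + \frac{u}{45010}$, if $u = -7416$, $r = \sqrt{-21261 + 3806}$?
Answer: $- \frac{3708}{22505} + \frac{i \sqrt{17455}}{2570} \approx -0.16476 + 0.051408 i$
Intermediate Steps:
$r = i \sqrt{17455}$ ($r = \sqrt{-17455} = i \sqrt{17455} \approx 132.12 i$)
$\frac{r}{2570} + \frac{u}{45010} = \frac{i \sqrt{17455}}{2570} - \frac{7416}{45010} = i \sqrt{17455} \cdot \frac{1}{2570} - \frac{3708}{22505} = \frac{i \sqrt{17455}}{2570} - \frac{3708}{22505} = - \frac{3708}{22505} + \frac{i \sqrt{17455}}{2570}$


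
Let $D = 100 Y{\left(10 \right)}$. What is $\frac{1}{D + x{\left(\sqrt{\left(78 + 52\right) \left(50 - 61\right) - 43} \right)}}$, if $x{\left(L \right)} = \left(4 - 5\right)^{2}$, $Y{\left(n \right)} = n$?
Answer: $\frac{1}{1001} \approx 0.000999$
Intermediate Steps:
$x{\left(L \right)} = 1$ ($x{\left(L \right)} = \left(-1\right)^{2} = 1$)
$D = 1000$ ($D = 100 \cdot 10 = 1000$)
$\frac{1}{D + x{\left(\sqrt{\left(78 + 52\right) \left(50 - 61\right) - 43} \right)}} = \frac{1}{1000 + 1} = \frac{1}{1001}$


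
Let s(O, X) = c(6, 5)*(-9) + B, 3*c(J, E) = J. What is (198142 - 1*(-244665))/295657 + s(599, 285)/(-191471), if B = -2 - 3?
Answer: 84791499208/56609741447 ≈ 1.4978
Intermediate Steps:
c(J, E) = J/3
B = -5
s(O, X) = -23 (s(O, X) = ((⅓)*6)*(-9) - 5 = 2*(-9) - 5 = -18 - 5 = -23)
(198142 - 1*(-244665))/295657 + s(599, 285)/(-191471) = (198142 - 1*(-244665))/295657 - 23/(-191471) = (198142 + 244665)*(1/295657) - 23*(-1/191471) = 442807*(1/295657) + 23/191471 = 442807/295657 + 23/191471 = 84791499208/56609741447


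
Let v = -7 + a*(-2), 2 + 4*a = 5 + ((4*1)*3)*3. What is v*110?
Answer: -2915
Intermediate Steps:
a = 39/4 (a = -½ + (5 + ((4*1)*3)*3)/4 = -½ + (5 + (4*3)*3)/4 = -½ + (5 + 12*3)/4 = -½ + (5 + 36)/4 = -½ + (¼)*41 = -½ + 41/4 = 39/4 ≈ 9.7500)
v = -53/2 (v = -7 + (39/4)*(-2) = -7 - 39/2 = -53/2 ≈ -26.500)
v*110 = -53/2*110 = -2915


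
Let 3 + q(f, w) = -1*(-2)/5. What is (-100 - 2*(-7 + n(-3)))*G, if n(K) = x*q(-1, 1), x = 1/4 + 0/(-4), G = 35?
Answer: -5929/2 ≈ -2964.5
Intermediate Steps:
q(f, w) = -13/5 (q(f, w) = -3 - 1*(-2)/5 = -3 + 2*(⅕) = -3 + ⅖ = -13/5)
x = ¼ (x = 1*(¼) + 0*(-¼) = ¼ + 0 = ¼ ≈ 0.25000)
n(K) = -13/20 (n(K) = (¼)*(-13/5) = -13/20)
(-100 - 2*(-7 + n(-3)))*G = (-100 - 2*(-7 - 13/20))*35 = (-100 - 2*(-153/20))*35 = (-100 + 153/10)*35 = -847/10*35 = -5929/2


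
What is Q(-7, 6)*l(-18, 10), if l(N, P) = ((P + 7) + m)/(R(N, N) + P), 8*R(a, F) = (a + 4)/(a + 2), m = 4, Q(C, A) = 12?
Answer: 16128/647 ≈ 24.927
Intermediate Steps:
R(a, F) = (4 + a)/(8*(2 + a)) (R(a, F) = ((a + 4)/(a + 2))/8 = ((4 + a)/(2 + a))/8 = (4 + a)/(8*(2 + a)))
l(N, P) = (11 + P)/(P + (4 + N)/(8*(2 + N))) (l(N, P) = ((P + 7) + 4)/((4 + N)/(8*(2 + N)) + P) = ((7 + P) + 4)/(P + (4 + N)/(8*(2 + N))) = (11 + P)/(P + (4 + N)/(8*(2 + N))))
Q(-7, 6)*l(-18, 10) = 12*(8*(2 - 18)*(11 + 10)/(4 - 18 + 8*10*(2 - 18))) = 12*(8*(-16)*21/(4 - 18 + 8*10*(-16))) = 12*(8*(-16)*21/(4 - 18 - 1280)) = 12*(8*(-16)*21/(-1294)) = 12*(8*(-1/1294)*(-16)*21) = 12*(1344/647) = 16128/647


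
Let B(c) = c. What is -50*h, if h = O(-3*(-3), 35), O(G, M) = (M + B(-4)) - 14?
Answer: -850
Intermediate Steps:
O(G, M) = -18 + M (O(G, M) = (M - 4) - 14 = (-4 + M) - 14 = -18 + M)
h = 17 (h = -18 + 35 = 17)
-50*h = -50*17 = -850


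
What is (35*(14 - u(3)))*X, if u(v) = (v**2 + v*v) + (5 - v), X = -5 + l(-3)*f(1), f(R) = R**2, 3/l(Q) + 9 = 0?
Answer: 1120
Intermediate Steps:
l(Q) = -1/3 (l(Q) = 3/(-9 + 0) = 3/(-9) = 3*(-1/9) = -1/3)
X = -16/3 (X = -5 - 1/3*1**2 = -5 - 1/3*1 = -5 - 1/3 = -16/3 ≈ -5.3333)
u(v) = 5 - v + 2*v**2 (u(v) = (v**2 + v**2) + (5 - v) = 2*v**2 + (5 - v) = 5 - v + 2*v**2)
(35*(14 - u(3)))*X = (35*(14 - (5 - 1*3 + 2*3**2)))*(-16/3) = (35*(14 - (5 - 3 + 2*9)))*(-16/3) = (35*(14 - (5 - 3 + 18)))*(-16/3) = (35*(14 - 1*20))*(-16/3) = (35*(14 - 20))*(-16/3) = (35*(-6))*(-16/3) = -210*(-16/3) = 1120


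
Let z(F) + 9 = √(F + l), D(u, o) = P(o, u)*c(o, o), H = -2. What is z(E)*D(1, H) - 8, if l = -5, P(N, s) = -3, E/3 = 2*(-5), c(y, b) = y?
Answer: -62 + 6*I*√35 ≈ -62.0 + 35.496*I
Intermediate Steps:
E = -30 (E = 3*(2*(-5)) = 3*(-10) = -30)
D(u, o) = -3*o
z(F) = -9 + √(-5 + F) (z(F) = -9 + √(F - 5) = -9 + √(-5 + F))
z(E)*D(1, H) - 8 = (-9 + √(-5 - 30))*(-3*(-2)) - 8 = (-9 + √(-35))*6 - 8 = (-9 + I*√35)*6 - 8 = (-54 + 6*I*√35) - 8 = -62 + 6*I*√35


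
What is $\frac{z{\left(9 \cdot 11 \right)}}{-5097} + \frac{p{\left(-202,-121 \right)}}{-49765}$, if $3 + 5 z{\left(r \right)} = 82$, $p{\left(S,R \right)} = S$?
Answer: $\frac{243307}{253652205} \approx 0.00095921$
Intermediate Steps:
$z{\left(r \right)} = \frac{79}{5}$ ($z{\left(r \right)} = - \frac{3}{5} + \frac{1}{5} \cdot 82 = - \frac{3}{5} + \frac{82}{5} = \frac{79}{5}$)
$\frac{z{\left(9 \cdot 11 \right)}}{-5097} + \frac{p{\left(-202,-121 \right)}}{-49765} = \frac{79}{5 \left(-5097\right)} - \frac{202}{-49765} = \frac{79}{5} \left(- \frac{1}{5097}\right) - - \frac{202}{49765} = - \frac{79}{25485} + \frac{202}{49765} = \frac{243307}{253652205}$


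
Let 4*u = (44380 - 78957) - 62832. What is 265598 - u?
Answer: 1159801/4 ≈ 2.8995e+5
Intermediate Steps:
u = -97409/4 (u = ((44380 - 78957) - 62832)/4 = (-34577 - 62832)/4 = (1/4)*(-97409) = -97409/4 ≈ -24352.)
265598 - u = 265598 - 1*(-97409/4) = 265598 + 97409/4 = 1159801/4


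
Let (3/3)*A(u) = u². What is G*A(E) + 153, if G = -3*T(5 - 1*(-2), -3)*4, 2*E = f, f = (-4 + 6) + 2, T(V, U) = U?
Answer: 297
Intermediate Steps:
f = 4 (f = 2 + 2 = 4)
E = 2 (E = (½)*4 = 2)
A(u) = u²
G = 36 (G = -3*(-3)*4 = 9*4 = 36)
G*A(E) + 153 = 36*2² + 153 = 36*4 + 153 = 144 + 153 = 297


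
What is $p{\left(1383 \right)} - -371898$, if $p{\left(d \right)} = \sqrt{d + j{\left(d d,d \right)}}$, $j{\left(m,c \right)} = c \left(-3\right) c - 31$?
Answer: $371898 + i \sqrt{5736715} \approx 3.719 \cdot 10^{5} + 2395.1 i$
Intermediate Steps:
$j{\left(m,c \right)} = -31 - 3 c^{2}$ ($j{\left(m,c \right)} = - 3 c c - 31 = - 3 c^{2} - 31 = -31 - 3 c^{2}$)
$p{\left(d \right)} = \sqrt{-31 + d - 3 d^{2}}$ ($p{\left(d \right)} = \sqrt{d - \left(31 + 3 d^{2}\right)} = \sqrt{-31 + d - 3 d^{2}}$)
$p{\left(1383 \right)} - -371898 = \sqrt{-31 + 1383 - 3 \cdot 1383^{2}} - -371898 = \sqrt{-31 + 1383 - 5738067} + 371898 = \sqrt{-5736715} + 371898 = i \sqrt{5736715} + 371898 = 371898 + i \sqrt{5736715}$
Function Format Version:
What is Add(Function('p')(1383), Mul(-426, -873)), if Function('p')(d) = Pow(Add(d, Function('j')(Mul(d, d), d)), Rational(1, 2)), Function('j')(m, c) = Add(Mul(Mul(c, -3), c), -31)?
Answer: Add(371898, Mul(I, Pow(5736715, Rational(1, 2)))) ≈ Add(3.7190e+5, Mul(2395.1, I))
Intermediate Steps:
Function('j')(m, c) = Add(-31, Mul(-3, Pow(c, 2))) (Function('j')(m, c) = Add(Mul(Mul(-3, c), c), -31) = Add(Mul(-3, Pow(c, 2)), -31) = Add(-31, Mul(-3, Pow(c, 2))))
Function('p')(d) = Pow(Add(-31, d, Mul(-3, Pow(d, 2))), Rational(1, 2)) (Function('p')(d) = Pow(Add(d, Add(-31, Mul(-3, Pow(d, 2)))), Rational(1, 2)) = Pow(Add(-31, d, Mul(-3, Pow(d, 2))), Rational(1, 2)))
Add(Function('p')(1383), Mul(-426, -873)) = Add(Pow(Add(-31, 1383, Mul(-3, Pow(1383, 2))), Rational(1, 2)), Mul(-426, -873)) = Add(Pow(Add(-31, 1383, Mul(-3, 1912689)), Rational(1, 2)), 371898) = Add(Pow(Add(-31, 1383, -5738067), Rational(1, 2)), 371898) = Add(Pow(-5736715, Rational(1, 2)), 371898) = Add(Mul(I, Pow(5736715, Rational(1, 2))), 371898) = Add(371898, Mul(I, Pow(5736715, Rational(1, 2))))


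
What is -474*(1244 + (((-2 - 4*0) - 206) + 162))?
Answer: -567852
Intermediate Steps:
-474*(1244 + (((-2 - 4*0) - 206) + 162)) = -474*(1244 + (((-2 + 0) - 206) + 162)) = -474*(1244 + ((-2 - 206) + 162)) = -474*(1244 + (-208 + 162)) = -474*(1244 - 46) = -474*1198 = -567852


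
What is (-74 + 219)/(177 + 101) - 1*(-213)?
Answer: 59359/278 ≈ 213.52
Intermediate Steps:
(-74 + 219)/(177 + 101) - 1*(-213) = 145/278 + 213 = 59359/278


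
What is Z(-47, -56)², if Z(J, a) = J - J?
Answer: 0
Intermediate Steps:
Z(J, a) = 0
Z(-47, -56)² = 0² = 0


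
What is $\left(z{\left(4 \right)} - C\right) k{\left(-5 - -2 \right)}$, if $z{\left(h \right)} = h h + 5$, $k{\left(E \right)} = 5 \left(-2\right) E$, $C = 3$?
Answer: $540$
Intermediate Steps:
$k{\left(E \right)} = - 10 E$
$z{\left(h \right)} = 5 + h^{2}$ ($z{\left(h \right)} = h^{2} + 5 = 5 + h^{2}$)
$\left(z{\left(4 \right)} - C\right) k{\left(-5 - -2 \right)} = \left(\left(5 + 4^{2}\right) - 3\right) \left(- 10 \left(-5 - -2\right)\right) = \left(\left(5 + 16\right) - 3\right) \left(- 10 \left(-5 + 2\right)\right) = \left(21 - 3\right) \left(\left(-10\right) \left(-3\right)\right) = 18 \cdot 30 = 540$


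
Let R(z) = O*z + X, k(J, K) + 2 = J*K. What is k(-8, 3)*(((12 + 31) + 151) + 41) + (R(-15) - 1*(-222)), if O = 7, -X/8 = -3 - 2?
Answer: -5953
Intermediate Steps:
X = 40 (X = -8*(-3 - 2) = -8*(-5) = 40)
k(J, K) = -2 + J*K
R(z) = 40 + 7*z (R(z) = 7*z + 40 = 40 + 7*z)
k(-8, 3)*(((12 + 31) + 151) + 41) + (R(-15) - 1*(-222)) = (-2 - 8*3)*(((12 + 31) + 151) + 41) + ((40 + 7*(-15)) - 1*(-222)) = (-2 - 24)*((43 + 151) + 41) + ((40 - 105) + 222) = -26*(194 + 41) + (-65 + 222) = -26*235 + 157 = -6110 + 157 = -5953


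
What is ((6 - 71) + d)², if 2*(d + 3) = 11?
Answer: 15625/4 ≈ 3906.3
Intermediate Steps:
d = 5/2 (d = -3 + (½)*11 = -3 + 11/2 = 5/2 ≈ 2.5000)
((6 - 71) + d)² = ((6 - 71) + 5/2)² = (-65 + 5/2)² = (-125/2)² = 15625/4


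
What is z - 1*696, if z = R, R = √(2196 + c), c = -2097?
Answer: -696 + 3*√11 ≈ -686.05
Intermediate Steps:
R = 3*√11 (R = √(2196 - 2097) = √99 = 3*√11 ≈ 9.9499)
z = 3*√11 ≈ 9.9499
z - 1*696 = 3*√11 - 1*696 = 3*√11 - 696 = -696 + 3*√11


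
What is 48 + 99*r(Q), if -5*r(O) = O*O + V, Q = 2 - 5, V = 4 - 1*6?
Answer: -453/5 ≈ -90.600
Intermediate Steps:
V = -2 (V = 4 - 6 = -2)
Q = -3
r(O) = ⅖ - O²/5 (r(O) = -(O*O - 2)/5 = -(O² - 2)/5 = -(-2 + O²)/5 = ⅖ - O²/5)
48 + 99*r(Q) = 48 + 99*(⅖ - ⅕*(-3)²) = 48 + 99*(⅖ - ⅕*9) = 48 + 99*(⅖ - 9/5) = 48 + 99*(-7/5) = 48 - 693/5 = -453/5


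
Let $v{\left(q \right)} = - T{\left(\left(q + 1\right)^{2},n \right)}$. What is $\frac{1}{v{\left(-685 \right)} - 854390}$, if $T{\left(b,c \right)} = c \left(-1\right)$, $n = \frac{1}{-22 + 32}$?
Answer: $- \frac{10}{8543899} \approx -1.1704 \cdot 10^{-6}$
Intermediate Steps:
$n = \frac{1}{10} \approx 0.1$
$T{\left(b,c \right)} = - c$
$v{\left(q \right)} = \frac{1}{10}$ ($v{\left(q \right)} = - \frac{-1}{10} = \left(-1\right) \left(- \frac{1}{10}\right) = \frac{1}{10}$)
$\frac{1}{v{\left(-685 \right)} - 854390} = \frac{1}{\frac{1}{10} - 854390} = \frac{1}{- \frac{8543899}{10}} = - \frac{10}{8543899}$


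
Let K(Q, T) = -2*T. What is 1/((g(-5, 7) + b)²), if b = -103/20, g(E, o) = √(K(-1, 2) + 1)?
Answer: 400/(103 - 20*I*√3)² ≈ 0.026988 + 0.020469*I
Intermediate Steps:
g(E, o) = I*√3 (g(E, o) = √(-2*2 + 1) = √(-4 + 1) = √(-3) = I*√3)
b = -103/20 (b = -103*1/20 = -103/20 ≈ -5.1500)
1/((g(-5, 7) + b)²) = 1/((I*√3 - 103/20)²) = 1/((-103/20 + I*√3)²) = (-103/20 + I*√3)⁻²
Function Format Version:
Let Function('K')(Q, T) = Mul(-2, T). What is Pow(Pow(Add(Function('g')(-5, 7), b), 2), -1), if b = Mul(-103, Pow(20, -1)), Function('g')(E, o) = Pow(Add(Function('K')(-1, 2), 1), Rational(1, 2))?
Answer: Mul(400, Pow(Add(103, Mul(-20, I, Pow(3, Rational(1, 2)))), -2)) ≈ Add(0.026988, Mul(0.020469, I))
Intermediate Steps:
Function('g')(E, o) = Mul(I, Pow(3, Rational(1, 2))) (Function('g')(E, o) = Pow(Add(Mul(-2, 2), 1), Rational(1, 2)) = Pow(Add(-4, 1), Rational(1, 2)) = Pow(-3, Rational(1, 2)) = Mul(I, Pow(3, Rational(1, 2))))
b = Rational(-103, 20) (b = Mul(-103, Rational(1, 20)) = Rational(-103, 20) ≈ -5.1500)
Pow(Pow(Add(Function('g')(-5, 7), b), 2), -1) = Pow(Pow(Add(Mul(I, Pow(3, Rational(1, 2))), Rational(-103, 20)), 2), -1) = Pow(Pow(Add(Rational(-103, 20), Mul(I, Pow(3, Rational(1, 2)))), 2), -1) = Pow(Add(Rational(-103, 20), Mul(I, Pow(3, Rational(1, 2)))), -2)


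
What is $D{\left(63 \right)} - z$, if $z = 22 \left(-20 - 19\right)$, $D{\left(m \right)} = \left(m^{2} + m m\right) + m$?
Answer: $8859$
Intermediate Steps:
$D{\left(m \right)} = m + 2 m^{2}$ ($D{\left(m \right)} = \left(m^{2} + m^{2}\right) + m = 2 m^{2} + m = m + 2 m^{2}$)
$z = -858$ ($z = 22 \left(-39\right) = -858$)
$D{\left(63 \right)} - z = 63 \left(1 + 2 \cdot 63\right) - -858 = 63 \left(1 + 126\right) + 858 = 63 \cdot 127 + 858 = 8001 + 858 = 8859$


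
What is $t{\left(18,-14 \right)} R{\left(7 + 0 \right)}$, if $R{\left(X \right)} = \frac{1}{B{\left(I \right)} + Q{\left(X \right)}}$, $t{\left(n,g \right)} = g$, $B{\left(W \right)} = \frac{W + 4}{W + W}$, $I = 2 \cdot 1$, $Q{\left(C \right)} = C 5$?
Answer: $- \frac{28}{73} \approx -0.38356$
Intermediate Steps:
$Q{\left(C \right)} = 5 C$
$I = 2$
$B{\left(W \right)} = \frac{4 + W}{2 W}$
$R{\left(X \right)} = \frac{1}{\frac{3}{2} + 5 X}$ ($R{\left(X \right)} = \frac{1}{\frac{4 + 2}{2 \cdot 2} + 5 X} = \frac{1}{\frac{1}{2} \cdot \frac{1}{2} \cdot 6 + 5 X} = \frac{1}{\frac{3}{2} + 5 X}$)
$t{\left(18,-14 \right)} R{\left(7 + 0 \right)} = - 14 \frac{2}{3 + 10 \left(7 + 0\right)} = - 14 \frac{2}{3 + 10 \cdot 7} = - 14 \frac{2}{3 + 70} = - 14 \cdot \frac{2}{73} = - 14 \cdot 2 \cdot \frac{1}{73} = \left(-14\right) \frac{2}{73} = - \frac{28}{73}$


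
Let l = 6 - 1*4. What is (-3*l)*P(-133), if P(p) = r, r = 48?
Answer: -288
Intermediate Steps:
l = 2 (l = 6 - 4 = 2)
P(p) = 48
(-3*l)*P(-133) = -3*2*48 = -6*48 = -288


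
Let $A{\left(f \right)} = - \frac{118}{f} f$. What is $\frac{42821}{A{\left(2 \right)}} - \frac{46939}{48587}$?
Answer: $- \frac{2086082729}{5733266} \approx -363.86$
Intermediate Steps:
$A{\left(f \right)} = -118$
$\frac{42821}{A{\left(2 \right)}} - \frac{46939}{48587} = \frac{42821}{-118} - \frac{46939}{48587} = 42821 \left(- \frac{1}{118}\right) - \frac{46939}{48587} = - \frac{42821}{118} - \frac{46939}{48587} = - \frac{2086082729}{5733266}$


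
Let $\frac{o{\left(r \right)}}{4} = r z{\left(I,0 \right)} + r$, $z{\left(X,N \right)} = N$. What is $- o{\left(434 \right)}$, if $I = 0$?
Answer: $-1736$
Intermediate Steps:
$o{\left(r \right)} = 4 r$ ($o{\left(r \right)} = 4 \left(r 0 + r\right) = 4 \left(0 + r\right) = 4 r$)
$- o{\left(434 \right)} = - 4 \cdot 434 = \left(-1\right) 1736 = -1736$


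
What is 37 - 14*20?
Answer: -243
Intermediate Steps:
37 - 14*20 = 37 - 280 = -243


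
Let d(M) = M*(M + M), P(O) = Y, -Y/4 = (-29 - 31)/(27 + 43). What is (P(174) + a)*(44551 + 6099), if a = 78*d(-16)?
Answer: 14160524400/7 ≈ 2.0229e+9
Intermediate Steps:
Y = 24/7 (Y = -4*(-29 - 31)/(27 + 43) = -(-240)/70 = -4*(-6/7) = 24/7 ≈ 3.4286)
P(O) = 24/7
d(M) = 2*M**2 (d(M) = M*(2*M) = 2*M**2)
a = 39936 (a = 78*(2*(-16)**2) = 78*(2*256) = 78*512 = 39936)
(P(174) + a)*(44551 + 6099) = (24/7 + 39936)*(44551 + 6099) = (279576/7)*50650 = 14160524400/7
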